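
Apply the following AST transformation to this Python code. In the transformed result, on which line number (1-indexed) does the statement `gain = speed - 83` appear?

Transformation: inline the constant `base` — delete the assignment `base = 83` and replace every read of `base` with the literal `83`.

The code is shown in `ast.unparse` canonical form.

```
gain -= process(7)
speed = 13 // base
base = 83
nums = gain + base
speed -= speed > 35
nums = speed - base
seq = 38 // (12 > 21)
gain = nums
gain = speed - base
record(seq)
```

8

Transformed code:
gain -= process(7)
speed = 13 // 83
nums = gain + 83
speed -= speed > 35
nums = speed - 83
seq = 38 // (12 > 21)
gain = nums
gain = speed - 83
record(seq)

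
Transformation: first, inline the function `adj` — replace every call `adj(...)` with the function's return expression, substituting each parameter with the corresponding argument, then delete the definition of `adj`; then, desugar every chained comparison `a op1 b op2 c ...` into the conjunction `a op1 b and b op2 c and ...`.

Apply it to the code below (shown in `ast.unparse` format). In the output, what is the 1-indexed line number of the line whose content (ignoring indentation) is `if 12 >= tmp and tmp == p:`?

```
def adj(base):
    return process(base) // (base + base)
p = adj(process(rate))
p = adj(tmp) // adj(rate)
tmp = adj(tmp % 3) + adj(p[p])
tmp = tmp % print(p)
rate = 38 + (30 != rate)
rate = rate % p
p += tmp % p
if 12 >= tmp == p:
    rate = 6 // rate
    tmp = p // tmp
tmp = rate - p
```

Transformed code:
p = process(process(rate)) // (process(rate) + process(rate))
p = process(tmp) // (tmp + tmp) // (process(rate) // (rate + rate))
tmp = process(tmp % 3) // (tmp % 3 + tmp % 3) + process(p[p]) // (p[p] + p[p])
tmp = tmp % print(p)
rate = 38 + (30 != rate)
rate = rate % p
p += tmp % p
if 12 >= tmp and tmp == p:
    rate = 6 // rate
    tmp = p // tmp
tmp = rate - p

8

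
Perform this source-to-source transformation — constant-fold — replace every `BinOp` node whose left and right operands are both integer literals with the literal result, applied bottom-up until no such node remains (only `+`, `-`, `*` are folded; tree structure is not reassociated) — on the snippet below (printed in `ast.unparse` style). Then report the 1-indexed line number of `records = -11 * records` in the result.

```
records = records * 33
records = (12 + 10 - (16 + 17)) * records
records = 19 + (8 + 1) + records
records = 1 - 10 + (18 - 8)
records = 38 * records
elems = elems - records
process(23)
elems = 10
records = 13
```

2

Transformed code:
records = records * 33
records = -11 * records
records = 28 + records
records = 1
records = 38 * records
elems = elems - records
process(23)
elems = 10
records = 13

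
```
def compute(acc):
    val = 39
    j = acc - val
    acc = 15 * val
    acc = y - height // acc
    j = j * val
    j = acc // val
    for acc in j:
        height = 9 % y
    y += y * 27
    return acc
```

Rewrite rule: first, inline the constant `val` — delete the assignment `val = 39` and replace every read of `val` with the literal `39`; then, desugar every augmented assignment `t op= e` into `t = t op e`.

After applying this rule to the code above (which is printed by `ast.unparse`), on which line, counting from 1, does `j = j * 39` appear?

Transformed code:
def compute(acc):
    j = acc - 39
    acc = 15 * 39
    acc = y - height // acc
    j = j * 39
    j = acc // 39
    for acc in j:
        height = 9 % y
    y = y + y * 27
    return acc

5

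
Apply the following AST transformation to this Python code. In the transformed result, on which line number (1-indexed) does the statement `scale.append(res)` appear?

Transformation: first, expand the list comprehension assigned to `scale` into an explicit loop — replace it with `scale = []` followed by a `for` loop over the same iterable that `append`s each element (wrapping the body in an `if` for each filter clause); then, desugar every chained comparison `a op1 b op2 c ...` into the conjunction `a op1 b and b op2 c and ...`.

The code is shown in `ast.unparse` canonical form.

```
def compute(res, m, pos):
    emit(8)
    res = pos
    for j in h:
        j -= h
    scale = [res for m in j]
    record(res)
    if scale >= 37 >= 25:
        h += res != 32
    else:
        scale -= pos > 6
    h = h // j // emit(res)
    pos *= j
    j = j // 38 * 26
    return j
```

Transformed code:
def compute(res, m, pos):
    emit(8)
    res = pos
    for j in h:
        j -= h
    scale = []
    for m in j:
        scale.append(res)
    record(res)
    if scale >= 37 and 37 >= 25:
        h += res != 32
    else:
        scale -= pos > 6
    h = h // j // emit(res)
    pos *= j
    j = j // 38 * 26
    return j

8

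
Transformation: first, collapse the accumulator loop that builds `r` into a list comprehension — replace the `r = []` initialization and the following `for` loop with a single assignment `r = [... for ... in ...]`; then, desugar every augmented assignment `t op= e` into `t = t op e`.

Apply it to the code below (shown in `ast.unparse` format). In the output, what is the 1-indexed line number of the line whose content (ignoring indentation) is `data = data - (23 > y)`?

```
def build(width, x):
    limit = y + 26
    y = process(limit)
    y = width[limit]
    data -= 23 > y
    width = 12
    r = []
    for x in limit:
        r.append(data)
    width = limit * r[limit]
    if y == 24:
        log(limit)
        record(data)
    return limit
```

5

Transformed code:
def build(width, x):
    limit = y + 26
    y = process(limit)
    y = width[limit]
    data = data - (23 > y)
    width = 12
    r = [data for x in limit]
    width = limit * r[limit]
    if y == 24:
        log(limit)
        record(data)
    return limit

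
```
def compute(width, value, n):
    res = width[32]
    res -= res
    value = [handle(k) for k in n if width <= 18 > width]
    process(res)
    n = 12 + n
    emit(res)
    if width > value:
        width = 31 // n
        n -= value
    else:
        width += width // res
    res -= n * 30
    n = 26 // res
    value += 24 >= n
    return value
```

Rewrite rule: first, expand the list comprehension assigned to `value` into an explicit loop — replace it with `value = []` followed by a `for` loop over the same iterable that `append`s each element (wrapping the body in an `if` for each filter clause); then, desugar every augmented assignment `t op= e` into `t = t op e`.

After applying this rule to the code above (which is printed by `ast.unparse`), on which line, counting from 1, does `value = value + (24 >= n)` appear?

18

Transformed code:
def compute(width, value, n):
    res = width[32]
    res = res - res
    value = []
    for k in n:
        if width <= 18 > width:
            value.append(handle(k))
    process(res)
    n = 12 + n
    emit(res)
    if width > value:
        width = 31 // n
        n = n - value
    else:
        width = width + width // res
    res = res - n * 30
    n = 26 // res
    value = value + (24 >= n)
    return value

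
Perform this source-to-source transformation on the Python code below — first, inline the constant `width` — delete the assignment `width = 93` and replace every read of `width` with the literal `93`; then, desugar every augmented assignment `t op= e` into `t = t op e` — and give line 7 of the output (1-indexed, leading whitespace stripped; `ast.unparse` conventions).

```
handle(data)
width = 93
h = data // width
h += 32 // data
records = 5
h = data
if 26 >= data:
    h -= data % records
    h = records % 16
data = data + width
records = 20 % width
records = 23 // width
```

h = h - data % records

Transformed code:
handle(data)
h = data // 93
h = h + 32 // data
records = 5
h = data
if 26 >= data:
    h = h - data % records
    h = records % 16
data = data + 93
records = 20 % 93
records = 23 // 93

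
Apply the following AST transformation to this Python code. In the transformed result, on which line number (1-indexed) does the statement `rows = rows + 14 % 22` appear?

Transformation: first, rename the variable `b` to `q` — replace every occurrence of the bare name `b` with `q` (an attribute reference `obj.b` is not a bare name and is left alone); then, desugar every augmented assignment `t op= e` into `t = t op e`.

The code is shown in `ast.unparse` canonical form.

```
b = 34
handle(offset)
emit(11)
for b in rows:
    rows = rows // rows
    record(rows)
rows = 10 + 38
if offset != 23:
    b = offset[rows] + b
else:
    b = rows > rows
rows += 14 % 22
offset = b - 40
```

12

Transformed code:
q = 34
handle(offset)
emit(11)
for q in rows:
    rows = rows // rows
    record(rows)
rows = 10 + 38
if offset != 23:
    q = offset[rows] + q
else:
    q = rows > rows
rows = rows + 14 % 22
offset = q - 40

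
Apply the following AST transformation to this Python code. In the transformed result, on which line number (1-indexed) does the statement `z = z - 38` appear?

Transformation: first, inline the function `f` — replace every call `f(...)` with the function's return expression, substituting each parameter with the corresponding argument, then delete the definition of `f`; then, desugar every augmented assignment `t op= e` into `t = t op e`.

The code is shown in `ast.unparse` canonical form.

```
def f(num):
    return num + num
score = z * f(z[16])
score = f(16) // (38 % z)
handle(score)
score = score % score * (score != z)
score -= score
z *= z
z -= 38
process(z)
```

7

Transformed code:
score = z * (z[16] + z[16])
score = (16 + 16) // (38 % z)
handle(score)
score = score % score * (score != z)
score = score - score
z = z * z
z = z - 38
process(z)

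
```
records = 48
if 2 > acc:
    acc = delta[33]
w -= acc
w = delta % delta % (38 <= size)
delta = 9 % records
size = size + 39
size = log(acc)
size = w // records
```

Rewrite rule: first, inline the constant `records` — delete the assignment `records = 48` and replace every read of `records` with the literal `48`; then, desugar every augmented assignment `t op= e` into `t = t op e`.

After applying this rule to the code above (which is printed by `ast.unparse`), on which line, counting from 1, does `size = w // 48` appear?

8

Transformed code:
if 2 > acc:
    acc = delta[33]
w = w - acc
w = delta % delta % (38 <= size)
delta = 9 % 48
size = size + 39
size = log(acc)
size = w // 48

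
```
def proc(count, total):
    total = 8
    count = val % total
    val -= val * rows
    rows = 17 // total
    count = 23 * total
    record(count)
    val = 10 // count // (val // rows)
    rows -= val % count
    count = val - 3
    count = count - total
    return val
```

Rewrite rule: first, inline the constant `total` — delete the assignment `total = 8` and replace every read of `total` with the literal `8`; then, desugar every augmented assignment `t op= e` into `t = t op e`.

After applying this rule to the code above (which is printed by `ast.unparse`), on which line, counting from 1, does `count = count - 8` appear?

10

Transformed code:
def proc(count, total):
    count = val % 8
    val = val - val * rows
    rows = 17 // 8
    count = 23 * 8
    record(count)
    val = 10 // count // (val // rows)
    rows = rows - val % count
    count = val - 3
    count = count - 8
    return val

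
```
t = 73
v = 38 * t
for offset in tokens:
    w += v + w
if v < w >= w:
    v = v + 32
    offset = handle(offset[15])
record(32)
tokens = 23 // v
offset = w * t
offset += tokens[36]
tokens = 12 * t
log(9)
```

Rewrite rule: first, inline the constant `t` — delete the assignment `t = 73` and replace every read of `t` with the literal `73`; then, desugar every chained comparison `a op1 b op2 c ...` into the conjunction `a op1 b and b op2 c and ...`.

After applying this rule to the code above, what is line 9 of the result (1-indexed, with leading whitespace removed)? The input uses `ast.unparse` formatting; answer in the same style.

Transformed code:
v = 38 * 73
for offset in tokens:
    w += v + w
if v < w and w >= w:
    v = v + 32
    offset = handle(offset[15])
record(32)
tokens = 23 // v
offset = w * 73
offset += tokens[36]
tokens = 12 * 73
log(9)

offset = w * 73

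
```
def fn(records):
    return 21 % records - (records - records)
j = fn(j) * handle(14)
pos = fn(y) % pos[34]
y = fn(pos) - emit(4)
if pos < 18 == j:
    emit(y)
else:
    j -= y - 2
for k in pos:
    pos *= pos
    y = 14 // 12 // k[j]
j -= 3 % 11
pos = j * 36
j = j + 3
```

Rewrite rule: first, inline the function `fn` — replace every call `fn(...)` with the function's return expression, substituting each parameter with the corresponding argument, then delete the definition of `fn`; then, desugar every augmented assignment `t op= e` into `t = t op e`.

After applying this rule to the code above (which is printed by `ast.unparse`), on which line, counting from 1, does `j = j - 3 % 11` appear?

11

Transformed code:
j = (21 % j - (j - j)) * handle(14)
pos = (21 % y - (y - y)) % pos[34]
y = 21 % pos - (pos - pos) - emit(4)
if pos < 18 == j:
    emit(y)
else:
    j = j - (y - 2)
for k in pos:
    pos = pos * pos
    y = 14 // 12 // k[j]
j = j - 3 % 11
pos = j * 36
j = j + 3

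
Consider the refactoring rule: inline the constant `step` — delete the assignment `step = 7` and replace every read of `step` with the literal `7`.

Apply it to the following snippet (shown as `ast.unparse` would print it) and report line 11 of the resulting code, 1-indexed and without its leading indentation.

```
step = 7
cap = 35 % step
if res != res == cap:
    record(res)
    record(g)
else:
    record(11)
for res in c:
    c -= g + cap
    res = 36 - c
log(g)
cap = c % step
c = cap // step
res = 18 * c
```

Transformed code:
cap = 35 % 7
if res != res == cap:
    record(res)
    record(g)
else:
    record(11)
for res in c:
    c -= g + cap
    res = 36 - c
log(g)
cap = c % 7
c = cap // 7
res = 18 * c

cap = c % 7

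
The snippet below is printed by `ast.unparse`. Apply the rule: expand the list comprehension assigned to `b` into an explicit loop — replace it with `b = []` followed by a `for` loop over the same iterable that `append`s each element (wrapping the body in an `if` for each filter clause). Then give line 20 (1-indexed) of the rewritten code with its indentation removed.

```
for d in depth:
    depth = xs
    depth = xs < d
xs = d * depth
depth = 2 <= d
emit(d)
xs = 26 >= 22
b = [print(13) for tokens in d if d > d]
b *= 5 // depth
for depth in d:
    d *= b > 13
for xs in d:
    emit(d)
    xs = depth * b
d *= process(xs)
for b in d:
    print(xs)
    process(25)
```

Transformed code:
for d in depth:
    depth = xs
    depth = xs < d
xs = d * depth
depth = 2 <= d
emit(d)
xs = 26 >= 22
b = []
for tokens in d:
    if d > d:
        b.append(print(13))
b *= 5 // depth
for depth in d:
    d *= b > 13
for xs in d:
    emit(d)
    xs = depth * b
d *= process(xs)
for b in d:
    print(xs)
    process(25)

print(xs)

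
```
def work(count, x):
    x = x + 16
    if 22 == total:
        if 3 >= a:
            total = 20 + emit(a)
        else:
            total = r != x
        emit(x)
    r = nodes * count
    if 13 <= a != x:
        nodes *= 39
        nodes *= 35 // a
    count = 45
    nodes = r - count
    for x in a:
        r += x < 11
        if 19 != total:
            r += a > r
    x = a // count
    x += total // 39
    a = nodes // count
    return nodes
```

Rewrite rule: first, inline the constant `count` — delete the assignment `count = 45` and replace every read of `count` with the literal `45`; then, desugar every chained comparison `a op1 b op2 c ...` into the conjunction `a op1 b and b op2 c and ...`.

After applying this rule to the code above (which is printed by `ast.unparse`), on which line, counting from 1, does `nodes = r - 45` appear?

Transformed code:
def work(count, x):
    x = x + 16
    if 22 == total:
        if 3 >= a:
            total = 20 + emit(a)
        else:
            total = r != x
        emit(x)
    r = nodes * 45
    if 13 <= a and a != x:
        nodes *= 39
        nodes *= 35 // a
    nodes = r - 45
    for x in a:
        r += x < 11
        if 19 != total:
            r += a > r
    x = a // 45
    x += total // 39
    a = nodes // 45
    return nodes

13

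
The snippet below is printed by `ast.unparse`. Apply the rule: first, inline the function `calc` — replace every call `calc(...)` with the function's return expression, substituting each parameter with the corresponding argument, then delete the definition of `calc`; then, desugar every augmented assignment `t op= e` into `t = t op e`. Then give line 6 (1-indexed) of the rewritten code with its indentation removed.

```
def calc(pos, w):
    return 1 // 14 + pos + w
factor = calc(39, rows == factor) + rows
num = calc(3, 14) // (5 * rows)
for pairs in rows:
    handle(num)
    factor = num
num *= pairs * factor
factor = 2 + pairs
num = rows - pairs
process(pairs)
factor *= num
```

num = num * (pairs * factor)

Transformed code:
factor = 1 // 14 + 39 + (rows == factor) + rows
num = (1 // 14 + 3 + 14) // (5 * rows)
for pairs in rows:
    handle(num)
    factor = num
num = num * (pairs * factor)
factor = 2 + pairs
num = rows - pairs
process(pairs)
factor = factor * num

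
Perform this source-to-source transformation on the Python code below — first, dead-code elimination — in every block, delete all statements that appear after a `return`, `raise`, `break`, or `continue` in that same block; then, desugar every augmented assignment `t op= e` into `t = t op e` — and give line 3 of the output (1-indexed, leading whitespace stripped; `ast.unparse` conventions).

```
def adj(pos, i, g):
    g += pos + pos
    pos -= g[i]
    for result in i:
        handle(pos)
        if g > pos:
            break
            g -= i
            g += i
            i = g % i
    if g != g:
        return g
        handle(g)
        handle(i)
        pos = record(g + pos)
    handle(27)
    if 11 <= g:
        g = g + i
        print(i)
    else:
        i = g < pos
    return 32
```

Transformed code:
def adj(pos, i, g):
    g = g + (pos + pos)
    pos = pos - g[i]
    for result in i:
        handle(pos)
        if g > pos:
            break
    if g != g:
        return g
    handle(27)
    if 11 <= g:
        g = g + i
        print(i)
    else:
        i = g < pos
    return 32

pos = pos - g[i]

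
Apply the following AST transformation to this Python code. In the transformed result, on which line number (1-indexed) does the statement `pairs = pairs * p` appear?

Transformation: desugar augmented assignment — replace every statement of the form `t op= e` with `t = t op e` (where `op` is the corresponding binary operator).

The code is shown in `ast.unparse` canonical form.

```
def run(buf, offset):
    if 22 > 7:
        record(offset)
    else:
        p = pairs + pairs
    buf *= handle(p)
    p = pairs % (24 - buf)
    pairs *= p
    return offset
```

8

Transformed code:
def run(buf, offset):
    if 22 > 7:
        record(offset)
    else:
        p = pairs + pairs
    buf = buf * handle(p)
    p = pairs % (24 - buf)
    pairs = pairs * p
    return offset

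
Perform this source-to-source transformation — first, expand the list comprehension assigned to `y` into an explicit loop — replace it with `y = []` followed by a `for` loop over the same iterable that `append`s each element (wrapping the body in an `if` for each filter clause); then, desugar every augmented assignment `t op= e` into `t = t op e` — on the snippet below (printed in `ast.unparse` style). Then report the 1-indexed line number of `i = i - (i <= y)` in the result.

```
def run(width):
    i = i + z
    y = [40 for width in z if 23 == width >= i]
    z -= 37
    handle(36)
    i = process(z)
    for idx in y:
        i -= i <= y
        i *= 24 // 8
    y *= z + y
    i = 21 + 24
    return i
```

Transformed code:
def run(width):
    i = i + z
    y = []
    for width in z:
        if 23 == width >= i:
            y.append(40)
    z = z - 37
    handle(36)
    i = process(z)
    for idx in y:
        i = i - (i <= y)
        i = i * (24 // 8)
    y = y * (z + y)
    i = 21 + 24
    return i

11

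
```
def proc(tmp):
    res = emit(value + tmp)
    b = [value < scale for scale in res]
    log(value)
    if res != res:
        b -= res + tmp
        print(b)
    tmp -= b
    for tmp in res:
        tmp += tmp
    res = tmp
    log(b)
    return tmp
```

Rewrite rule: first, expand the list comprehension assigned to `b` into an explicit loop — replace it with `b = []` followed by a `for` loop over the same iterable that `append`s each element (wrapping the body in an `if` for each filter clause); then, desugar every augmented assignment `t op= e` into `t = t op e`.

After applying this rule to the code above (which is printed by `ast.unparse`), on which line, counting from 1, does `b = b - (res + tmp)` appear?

8

Transformed code:
def proc(tmp):
    res = emit(value + tmp)
    b = []
    for scale in res:
        b.append(value < scale)
    log(value)
    if res != res:
        b = b - (res + tmp)
        print(b)
    tmp = tmp - b
    for tmp in res:
        tmp = tmp + tmp
    res = tmp
    log(b)
    return tmp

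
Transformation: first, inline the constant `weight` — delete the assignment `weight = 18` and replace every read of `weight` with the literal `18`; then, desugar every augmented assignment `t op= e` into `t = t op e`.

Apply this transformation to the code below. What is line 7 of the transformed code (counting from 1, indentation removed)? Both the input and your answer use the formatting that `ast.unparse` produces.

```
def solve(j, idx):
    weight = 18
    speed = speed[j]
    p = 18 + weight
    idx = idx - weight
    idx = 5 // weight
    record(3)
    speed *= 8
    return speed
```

speed = speed * 8

Transformed code:
def solve(j, idx):
    speed = speed[j]
    p = 18 + 18
    idx = idx - 18
    idx = 5 // 18
    record(3)
    speed = speed * 8
    return speed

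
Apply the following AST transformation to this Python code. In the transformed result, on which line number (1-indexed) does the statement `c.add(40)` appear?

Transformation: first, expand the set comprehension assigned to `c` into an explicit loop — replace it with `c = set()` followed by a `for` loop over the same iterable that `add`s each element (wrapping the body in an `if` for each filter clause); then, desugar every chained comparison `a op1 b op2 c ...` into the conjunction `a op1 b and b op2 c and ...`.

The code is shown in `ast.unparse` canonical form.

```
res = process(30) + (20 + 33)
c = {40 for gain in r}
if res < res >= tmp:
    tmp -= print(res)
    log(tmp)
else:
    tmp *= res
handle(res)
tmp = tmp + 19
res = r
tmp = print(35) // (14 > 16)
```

4

Transformed code:
res = process(30) + (20 + 33)
c = set()
for gain in r:
    c.add(40)
if res < res and res >= tmp:
    tmp -= print(res)
    log(tmp)
else:
    tmp *= res
handle(res)
tmp = tmp + 19
res = r
tmp = print(35) // (14 > 16)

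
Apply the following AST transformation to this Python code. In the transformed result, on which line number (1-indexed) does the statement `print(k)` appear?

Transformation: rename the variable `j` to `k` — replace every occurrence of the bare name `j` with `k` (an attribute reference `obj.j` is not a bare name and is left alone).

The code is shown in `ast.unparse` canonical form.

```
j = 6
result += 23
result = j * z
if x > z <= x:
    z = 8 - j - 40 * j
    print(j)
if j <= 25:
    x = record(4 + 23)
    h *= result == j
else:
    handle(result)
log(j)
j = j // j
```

Transformed code:
k = 6
result += 23
result = k * z
if x > z <= x:
    z = 8 - k - 40 * k
    print(k)
if k <= 25:
    x = record(4 + 23)
    h *= result == k
else:
    handle(result)
log(k)
k = k // k

6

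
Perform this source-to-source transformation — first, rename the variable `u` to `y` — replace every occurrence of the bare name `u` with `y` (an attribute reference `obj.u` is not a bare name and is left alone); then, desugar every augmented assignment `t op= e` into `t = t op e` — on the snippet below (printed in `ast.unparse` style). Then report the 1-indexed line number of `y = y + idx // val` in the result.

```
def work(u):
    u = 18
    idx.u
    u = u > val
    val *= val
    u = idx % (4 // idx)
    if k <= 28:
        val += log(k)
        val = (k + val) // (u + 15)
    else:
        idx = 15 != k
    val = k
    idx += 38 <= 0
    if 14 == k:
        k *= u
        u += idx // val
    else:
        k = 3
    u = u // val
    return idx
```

16

Transformed code:
def work(y):
    y = 18
    idx.u
    y = y > val
    val = val * val
    y = idx % (4 // idx)
    if k <= 28:
        val = val + log(k)
        val = (k + val) // (y + 15)
    else:
        idx = 15 != k
    val = k
    idx = idx + (38 <= 0)
    if 14 == k:
        k = k * y
        y = y + idx // val
    else:
        k = 3
    y = y // val
    return idx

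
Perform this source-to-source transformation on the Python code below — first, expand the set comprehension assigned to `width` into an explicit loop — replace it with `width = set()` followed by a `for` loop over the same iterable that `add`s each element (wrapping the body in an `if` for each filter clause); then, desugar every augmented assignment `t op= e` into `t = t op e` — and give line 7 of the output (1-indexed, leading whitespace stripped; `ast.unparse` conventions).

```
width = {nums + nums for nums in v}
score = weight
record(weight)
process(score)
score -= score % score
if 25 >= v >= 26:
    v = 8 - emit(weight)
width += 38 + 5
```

score = score - score % score

Transformed code:
width = set()
for nums in v:
    width.add(nums + nums)
score = weight
record(weight)
process(score)
score = score - score % score
if 25 >= v >= 26:
    v = 8 - emit(weight)
width = width + (38 + 5)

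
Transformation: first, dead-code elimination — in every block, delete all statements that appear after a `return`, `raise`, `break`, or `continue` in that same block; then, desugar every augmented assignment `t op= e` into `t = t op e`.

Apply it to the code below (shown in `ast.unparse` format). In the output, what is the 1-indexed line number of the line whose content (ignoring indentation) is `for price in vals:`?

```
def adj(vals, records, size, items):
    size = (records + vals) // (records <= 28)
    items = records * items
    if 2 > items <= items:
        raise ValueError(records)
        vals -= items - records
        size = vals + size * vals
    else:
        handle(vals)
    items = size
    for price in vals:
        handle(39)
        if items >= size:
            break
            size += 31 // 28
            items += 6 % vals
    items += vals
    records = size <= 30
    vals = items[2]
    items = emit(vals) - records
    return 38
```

Transformed code:
def adj(vals, records, size, items):
    size = (records + vals) // (records <= 28)
    items = records * items
    if 2 > items <= items:
        raise ValueError(records)
    else:
        handle(vals)
    items = size
    for price in vals:
        handle(39)
        if items >= size:
            break
    items = items + vals
    records = size <= 30
    vals = items[2]
    items = emit(vals) - records
    return 38

9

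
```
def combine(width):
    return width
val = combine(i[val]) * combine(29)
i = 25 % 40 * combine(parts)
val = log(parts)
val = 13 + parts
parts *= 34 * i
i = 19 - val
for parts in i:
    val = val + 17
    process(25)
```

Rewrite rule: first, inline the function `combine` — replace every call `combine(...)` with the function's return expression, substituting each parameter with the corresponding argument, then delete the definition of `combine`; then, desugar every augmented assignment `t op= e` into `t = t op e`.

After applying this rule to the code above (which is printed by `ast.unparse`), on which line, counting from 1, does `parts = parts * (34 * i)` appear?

5

Transformed code:
val = i[val] * 29
i = 25 % 40 * parts
val = log(parts)
val = 13 + parts
parts = parts * (34 * i)
i = 19 - val
for parts in i:
    val = val + 17
    process(25)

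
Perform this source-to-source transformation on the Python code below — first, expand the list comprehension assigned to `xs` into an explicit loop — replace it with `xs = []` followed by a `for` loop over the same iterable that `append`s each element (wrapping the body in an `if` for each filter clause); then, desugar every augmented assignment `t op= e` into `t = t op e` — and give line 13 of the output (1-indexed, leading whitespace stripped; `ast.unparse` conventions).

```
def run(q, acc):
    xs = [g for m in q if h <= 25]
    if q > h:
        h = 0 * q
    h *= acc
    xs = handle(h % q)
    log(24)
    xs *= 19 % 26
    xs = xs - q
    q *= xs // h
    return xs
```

q = q * (xs // h)

Transformed code:
def run(q, acc):
    xs = []
    for m in q:
        if h <= 25:
            xs.append(g)
    if q > h:
        h = 0 * q
    h = h * acc
    xs = handle(h % q)
    log(24)
    xs = xs * (19 % 26)
    xs = xs - q
    q = q * (xs // h)
    return xs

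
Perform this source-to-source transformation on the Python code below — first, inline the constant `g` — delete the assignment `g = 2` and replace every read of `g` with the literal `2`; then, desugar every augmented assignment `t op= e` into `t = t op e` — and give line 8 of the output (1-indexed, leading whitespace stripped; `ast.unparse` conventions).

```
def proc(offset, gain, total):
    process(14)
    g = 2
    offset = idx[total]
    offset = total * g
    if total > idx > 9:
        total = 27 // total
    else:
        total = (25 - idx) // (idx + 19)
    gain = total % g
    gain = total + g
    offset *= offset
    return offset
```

total = (25 - idx) // (idx + 19)

Transformed code:
def proc(offset, gain, total):
    process(14)
    offset = idx[total]
    offset = total * 2
    if total > idx > 9:
        total = 27 // total
    else:
        total = (25 - idx) // (idx + 19)
    gain = total % 2
    gain = total + 2
    offset = offset * offset
    return offset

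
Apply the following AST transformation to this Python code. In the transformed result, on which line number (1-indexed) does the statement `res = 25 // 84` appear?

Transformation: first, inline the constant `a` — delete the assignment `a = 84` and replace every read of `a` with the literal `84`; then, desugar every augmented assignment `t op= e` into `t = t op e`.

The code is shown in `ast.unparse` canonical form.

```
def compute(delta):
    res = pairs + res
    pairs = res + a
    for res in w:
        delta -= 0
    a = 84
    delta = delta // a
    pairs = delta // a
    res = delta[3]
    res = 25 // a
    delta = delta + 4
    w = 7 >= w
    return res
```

9

Transformed code:
def compute(delta):
    res = pairs + res
    pairs = res + 84
    for res in w:
        delta = delta - 0
    delta = delta // 84
    pairs = delta // 84
    res = delta[3]
    res = 25 // 84
    delta = delta + 4
    w = 7 >= w
    return res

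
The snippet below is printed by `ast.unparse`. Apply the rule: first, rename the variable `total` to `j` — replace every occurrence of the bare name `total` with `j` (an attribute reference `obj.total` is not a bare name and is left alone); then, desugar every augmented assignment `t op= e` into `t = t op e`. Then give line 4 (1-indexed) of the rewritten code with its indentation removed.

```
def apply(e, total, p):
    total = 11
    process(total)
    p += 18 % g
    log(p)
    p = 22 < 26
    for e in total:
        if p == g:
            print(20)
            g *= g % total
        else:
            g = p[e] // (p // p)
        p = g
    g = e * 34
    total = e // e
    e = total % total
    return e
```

p = p + 18 % g

Transformed code:
def apply(e, j, p):
    j = 11
    process(j)
    p = p + 18 % g
    log(p)
    p = 22 < 26
    for e in j:
        if p == g:
            print(20)
            g = g * (g % j)
        else:
            g = p[e] // (p // p)
        p = g
    g = e * 34
    j = e // e
    e = j % j
    return e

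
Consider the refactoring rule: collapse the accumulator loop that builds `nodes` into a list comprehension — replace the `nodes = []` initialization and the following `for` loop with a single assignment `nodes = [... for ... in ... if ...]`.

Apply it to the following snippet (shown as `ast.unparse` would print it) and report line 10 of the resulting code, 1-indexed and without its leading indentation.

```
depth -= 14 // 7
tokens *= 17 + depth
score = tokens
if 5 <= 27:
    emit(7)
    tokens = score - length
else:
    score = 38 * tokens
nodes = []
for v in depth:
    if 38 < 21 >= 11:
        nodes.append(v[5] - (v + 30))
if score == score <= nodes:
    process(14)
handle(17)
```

Transformed code:
depth -= 14 // 7
tokens *= 17 + depth
score = tokens
if 5 <= 27:
    emit(7)
    tokens = score - length
else:
    score = 38 * tokens
nodes = [v[5] - (v + 30) for v in depth if 38 < 21 >= 11]
if score == score <= nodes:
    process(14)
handle(17)

if score == score <= nodes:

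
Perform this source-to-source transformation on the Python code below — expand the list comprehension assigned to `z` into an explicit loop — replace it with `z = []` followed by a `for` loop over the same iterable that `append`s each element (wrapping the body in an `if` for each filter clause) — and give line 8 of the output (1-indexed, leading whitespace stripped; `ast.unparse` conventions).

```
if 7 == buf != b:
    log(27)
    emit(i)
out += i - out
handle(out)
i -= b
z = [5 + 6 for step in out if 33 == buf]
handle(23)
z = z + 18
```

for step in out:

Transformed code:
if 7 == buf != b:
    log(27)
    emit(i)
out += i - out
handle(out)
i -= b
z = []
for step in out:
    if 33 == buf:
        z.append(5 + 6)
handle(23)
z = z + 18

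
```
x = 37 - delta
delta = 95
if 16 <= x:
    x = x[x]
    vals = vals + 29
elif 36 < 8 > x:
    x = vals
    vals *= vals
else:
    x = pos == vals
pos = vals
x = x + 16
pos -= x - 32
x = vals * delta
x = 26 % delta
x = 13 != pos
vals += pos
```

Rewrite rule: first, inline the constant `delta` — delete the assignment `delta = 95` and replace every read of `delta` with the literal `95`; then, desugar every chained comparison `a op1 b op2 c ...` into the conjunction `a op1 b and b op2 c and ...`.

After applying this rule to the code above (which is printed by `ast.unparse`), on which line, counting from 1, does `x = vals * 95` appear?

13

Transformed code:
x = 37 - 95
if 16 <= x:
    x = x[x]
    vals = vals + 29
elif 36 < 8 and 8 > x:
    x = vals
    vals *= vals
else:
    x = pos == vals
pos = vals
x = x + 16
pos -= x - 32
x = vals * 95
x = 26 % 95
x = 13 != pos
vals += pos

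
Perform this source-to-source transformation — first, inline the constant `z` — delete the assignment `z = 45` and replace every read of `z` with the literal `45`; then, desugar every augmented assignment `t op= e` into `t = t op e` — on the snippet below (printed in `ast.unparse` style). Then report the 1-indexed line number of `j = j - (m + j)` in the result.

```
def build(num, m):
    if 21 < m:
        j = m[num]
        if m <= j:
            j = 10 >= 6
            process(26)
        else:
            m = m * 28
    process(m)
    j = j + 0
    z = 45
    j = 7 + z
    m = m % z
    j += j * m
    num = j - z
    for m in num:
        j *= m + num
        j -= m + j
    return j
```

Transformed code:
def build(num, m):
    if 21 < m:
        j = m[num]
        if m <= j:
            j = 10 >= 6
            process(26)
        else:
            m = m * 28
    process(m)
    j = j + 0
    j = 7 + 45
    m = m % 45
    j = j + j * m
    num = j - 45
    for m in num:
        j = j * (m + num)
        j = j - (m + j)
    return j

17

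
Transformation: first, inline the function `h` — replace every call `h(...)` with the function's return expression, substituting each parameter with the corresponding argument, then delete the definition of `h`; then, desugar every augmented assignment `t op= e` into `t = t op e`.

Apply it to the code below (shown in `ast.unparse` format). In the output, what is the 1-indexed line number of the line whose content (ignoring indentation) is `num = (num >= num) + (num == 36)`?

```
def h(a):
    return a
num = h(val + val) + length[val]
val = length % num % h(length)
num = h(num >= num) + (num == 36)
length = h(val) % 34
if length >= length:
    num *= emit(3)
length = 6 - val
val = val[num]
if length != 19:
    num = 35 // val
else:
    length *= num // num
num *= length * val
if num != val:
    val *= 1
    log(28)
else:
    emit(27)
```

Transformed code:
num = val + val + length[val]
val = length % num % length
num = (num >= num) + (num == 36)
length = val % 34
if length >= length:
    num = num * emit(3)
length = 6 - val
val = val[num]
if length != 19:
    num = 35 // val
else:
    length = length * (num // num)
num = num * (length * val)
if num != val:
    val = val * 1
    log(28)
else:
    emit(27)

3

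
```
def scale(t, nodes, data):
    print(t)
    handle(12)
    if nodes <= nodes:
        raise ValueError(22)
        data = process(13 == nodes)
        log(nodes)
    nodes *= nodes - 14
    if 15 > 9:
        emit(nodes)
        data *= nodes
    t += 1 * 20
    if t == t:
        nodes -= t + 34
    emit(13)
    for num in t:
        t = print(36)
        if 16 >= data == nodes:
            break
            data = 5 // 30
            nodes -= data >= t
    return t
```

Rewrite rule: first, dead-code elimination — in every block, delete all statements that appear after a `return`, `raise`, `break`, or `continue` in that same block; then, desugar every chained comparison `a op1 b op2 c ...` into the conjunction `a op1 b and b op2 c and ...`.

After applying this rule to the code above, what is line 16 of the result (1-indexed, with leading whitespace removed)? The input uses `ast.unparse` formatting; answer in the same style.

if 16 >= data and data == nodes:

Transformed code:
def scale(t, nodes, data):
    print(t)
    handle(12)
    if nodes <= nodes:
        raise ValueError(22)
    nodes *= nodes - 14
    if 15 > 9:
        emit(nodes)
        data *= nodes
    t += 1 * 20
    if t == t:
        nodes -= t + 34
    emit(13)
    for num in t:
        t = print(36)
        if 16 >= data and data == nodes:
            break
    return t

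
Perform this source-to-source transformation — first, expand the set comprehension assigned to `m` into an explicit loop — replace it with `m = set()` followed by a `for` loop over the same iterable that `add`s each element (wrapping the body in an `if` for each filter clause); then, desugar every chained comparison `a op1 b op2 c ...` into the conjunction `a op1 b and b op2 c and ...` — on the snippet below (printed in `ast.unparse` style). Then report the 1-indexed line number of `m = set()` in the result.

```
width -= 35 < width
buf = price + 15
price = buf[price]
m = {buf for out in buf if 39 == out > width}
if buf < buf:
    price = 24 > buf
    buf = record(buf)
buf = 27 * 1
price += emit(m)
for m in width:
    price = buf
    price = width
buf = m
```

4

Transformed code:
width -= 35 < width
buf = price + 15
price = buf[price]
m = set()
for out in buf:
    if 39 == out and out > width:
        m.add(buf)
if buf < buf:
    price = 24 > buf
    buf = record(buf)
buf = 27 * 1
price += emit(m)
for m in width:
    price = buf
    price = width
buf = m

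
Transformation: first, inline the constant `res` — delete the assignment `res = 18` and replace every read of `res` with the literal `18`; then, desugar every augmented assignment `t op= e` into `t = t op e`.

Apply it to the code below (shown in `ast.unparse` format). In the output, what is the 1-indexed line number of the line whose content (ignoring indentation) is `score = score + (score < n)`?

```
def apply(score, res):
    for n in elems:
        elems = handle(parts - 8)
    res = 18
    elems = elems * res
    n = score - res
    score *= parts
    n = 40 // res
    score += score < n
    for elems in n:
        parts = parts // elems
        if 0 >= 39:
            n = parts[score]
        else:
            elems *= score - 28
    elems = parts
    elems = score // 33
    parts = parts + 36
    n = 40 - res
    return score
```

8

Transformed code:
def apply(score, res):
    for n in elems:
        elems = handle(parts - 8)
    elems = elems * 18
    n = score - 18
    score = score * parts
    n = 40 // 18
    score = score + (score < n)
    for elems in n:
        parts = parts // elems
        if 0 >= 39:
            n = parts[score]
        else:
            elems = elems * (score - 28)
    elems = parts
    elems = score // 33
    parts = parts + 36
    n = 40 - 18
    return score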